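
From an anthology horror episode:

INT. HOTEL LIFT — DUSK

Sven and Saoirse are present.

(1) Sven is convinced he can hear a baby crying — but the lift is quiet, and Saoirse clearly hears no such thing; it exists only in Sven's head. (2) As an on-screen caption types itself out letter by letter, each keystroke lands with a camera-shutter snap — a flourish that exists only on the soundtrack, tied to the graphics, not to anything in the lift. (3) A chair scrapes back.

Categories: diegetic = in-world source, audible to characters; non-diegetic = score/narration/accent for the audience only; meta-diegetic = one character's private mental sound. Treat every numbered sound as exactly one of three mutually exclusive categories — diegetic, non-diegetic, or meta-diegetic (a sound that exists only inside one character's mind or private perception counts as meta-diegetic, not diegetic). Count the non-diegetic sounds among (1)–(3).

(1) is meta-diegetic: subjective to Sven: the lift is silent and Saoirse hears nothing.
Sound (2): the caption isn't part of the story world, so neither is the sound tied to it, so non-diegetic.
(3) an in-world source (a chair); characters could hear it → diegetic.
Non-diegetic: (2) — that's 1.

1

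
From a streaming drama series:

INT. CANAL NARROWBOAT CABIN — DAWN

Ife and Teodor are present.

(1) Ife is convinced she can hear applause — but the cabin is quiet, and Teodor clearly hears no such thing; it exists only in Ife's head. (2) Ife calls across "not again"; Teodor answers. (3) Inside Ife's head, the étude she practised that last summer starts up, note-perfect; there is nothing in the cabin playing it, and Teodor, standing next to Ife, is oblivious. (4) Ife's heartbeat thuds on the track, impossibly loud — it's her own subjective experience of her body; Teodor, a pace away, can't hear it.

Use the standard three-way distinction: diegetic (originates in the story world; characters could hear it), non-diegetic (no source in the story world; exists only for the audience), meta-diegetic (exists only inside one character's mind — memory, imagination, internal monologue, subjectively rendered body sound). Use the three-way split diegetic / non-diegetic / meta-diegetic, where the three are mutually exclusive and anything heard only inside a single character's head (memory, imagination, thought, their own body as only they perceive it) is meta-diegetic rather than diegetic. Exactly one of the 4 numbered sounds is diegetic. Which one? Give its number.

2

(1) is meta-diegetic: the sound is imagined by Ife; nothing in the story world is producing it and Teodor can't hear it.
(2) spoken by a character present in the story world → diegetic.
(3) it lives in Ife's subjectivity, not in the cabin → meta-diegetic.
(4) is meta-diegetic: point-of-audition from inside Ife's body; not a sound in the room.
Only (2) is diegetic.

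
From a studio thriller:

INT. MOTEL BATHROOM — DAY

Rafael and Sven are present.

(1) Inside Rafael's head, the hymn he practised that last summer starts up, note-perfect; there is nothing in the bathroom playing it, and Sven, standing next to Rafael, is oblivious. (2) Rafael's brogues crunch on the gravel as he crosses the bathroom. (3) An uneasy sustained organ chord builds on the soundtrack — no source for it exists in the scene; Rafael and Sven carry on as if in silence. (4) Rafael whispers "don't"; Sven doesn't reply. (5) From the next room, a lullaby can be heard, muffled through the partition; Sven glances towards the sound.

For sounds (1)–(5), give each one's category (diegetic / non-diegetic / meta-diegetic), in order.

meta-diegetic, diegetic, non-diegetic, diegetic, diegetic

(1) remembered music, private to Rafael — Sven is oblivious because it isn't in the room → meta-diegetic.
Sound (2): Rafael's footsteps are produced in the story world, so diegetic.
(3) nothing in the bathroom produces it and the characters don't hear it — pure soundtrack → non-diegetic.
Sound (4): spoken by a character present in the story world, so diegetic.
(5) is diegetic: off-screen diegetic: the source is out of frame but still in the story's space.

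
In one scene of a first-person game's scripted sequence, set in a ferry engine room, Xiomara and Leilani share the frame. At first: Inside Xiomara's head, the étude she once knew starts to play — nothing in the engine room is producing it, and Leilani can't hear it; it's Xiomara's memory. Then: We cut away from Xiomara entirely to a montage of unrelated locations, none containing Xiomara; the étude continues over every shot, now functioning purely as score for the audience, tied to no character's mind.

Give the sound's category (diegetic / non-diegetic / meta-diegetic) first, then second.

meta-diegetic, non-diegetic

First: the music lives inside Xiomara's mind alone; Leilani can't hear it → meta-diegetic.
Second: once it plays over shots Xiomara isn't in, detached from any character's subjectivity, it's conventional underscore → non-diegetic.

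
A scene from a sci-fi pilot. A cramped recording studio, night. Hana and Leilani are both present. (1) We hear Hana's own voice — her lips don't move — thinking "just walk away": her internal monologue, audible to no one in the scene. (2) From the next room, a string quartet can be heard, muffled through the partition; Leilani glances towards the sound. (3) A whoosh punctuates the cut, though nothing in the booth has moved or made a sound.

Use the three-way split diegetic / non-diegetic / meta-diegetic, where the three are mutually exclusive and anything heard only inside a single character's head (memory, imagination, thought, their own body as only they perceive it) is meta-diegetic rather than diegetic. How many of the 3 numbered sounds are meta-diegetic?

1

Sound (1): it's Hana's unspoken thought, heard only by the audience via her subjectivity, so meta-diegetic.
(2) the music has an off-screen but real-world source and a character hears it → diegetic.
(3) nothing in the scene produces it; it's an accent added for the audience → non-diegetic.
So 1 of the 3 is meta-diegetic: (1).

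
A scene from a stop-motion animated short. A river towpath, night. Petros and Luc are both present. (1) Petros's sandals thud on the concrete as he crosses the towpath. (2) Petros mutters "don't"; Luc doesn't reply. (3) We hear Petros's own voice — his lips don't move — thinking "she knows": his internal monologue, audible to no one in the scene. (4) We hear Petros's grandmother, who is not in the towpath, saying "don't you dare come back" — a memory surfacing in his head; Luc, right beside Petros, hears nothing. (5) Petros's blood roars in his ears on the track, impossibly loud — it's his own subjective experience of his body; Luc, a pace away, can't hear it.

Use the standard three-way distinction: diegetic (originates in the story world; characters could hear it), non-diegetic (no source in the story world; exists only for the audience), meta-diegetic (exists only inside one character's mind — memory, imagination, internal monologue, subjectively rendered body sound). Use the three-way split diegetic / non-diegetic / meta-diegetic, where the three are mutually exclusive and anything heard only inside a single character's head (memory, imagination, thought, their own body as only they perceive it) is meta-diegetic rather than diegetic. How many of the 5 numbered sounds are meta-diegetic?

3

(1) Petros's footsteps are produced in the story world → diegetic.
(2) is diegetic: spoken by a character present in the story world.
(3) it's Petros's unspoken thought, heard only by the audience via his subjectivity → meta-diegetic.
(4) is meta-diegetic: it's Petros's recollection rendered as sound; the other character can't hear it.
(5) is meta-diegetic: a subjective body sound — Petros's private perception, inaudible to Luc.
Meta-diegetic: (3), (4), (5) — that's 3.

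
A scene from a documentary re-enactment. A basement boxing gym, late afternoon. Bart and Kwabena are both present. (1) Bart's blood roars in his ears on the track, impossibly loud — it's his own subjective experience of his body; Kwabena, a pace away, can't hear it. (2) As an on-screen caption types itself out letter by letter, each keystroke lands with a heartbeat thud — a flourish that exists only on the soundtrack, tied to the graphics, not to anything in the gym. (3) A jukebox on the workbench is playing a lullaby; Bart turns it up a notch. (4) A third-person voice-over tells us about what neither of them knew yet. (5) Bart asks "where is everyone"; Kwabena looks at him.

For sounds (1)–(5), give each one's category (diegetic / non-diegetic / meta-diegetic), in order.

(1) is meta-diegetic: it's Bart's internal bodily sensation rendered as sound; only Bart 'hears' it.
Sound (2): sound married to a title/caption — outside the diegesis by definition, so non-diegetic.
(3) source music from a jukebox, which exists in the story world → diegetic.
Sound (4): external voice-over — not a character, not heard by anyone in the scene, so non-diegetic.
(5) is diegetic: spoken by a character present in the story world.

meta-diegetic, non-diegetic, diegetic, non-diegetic, diegetic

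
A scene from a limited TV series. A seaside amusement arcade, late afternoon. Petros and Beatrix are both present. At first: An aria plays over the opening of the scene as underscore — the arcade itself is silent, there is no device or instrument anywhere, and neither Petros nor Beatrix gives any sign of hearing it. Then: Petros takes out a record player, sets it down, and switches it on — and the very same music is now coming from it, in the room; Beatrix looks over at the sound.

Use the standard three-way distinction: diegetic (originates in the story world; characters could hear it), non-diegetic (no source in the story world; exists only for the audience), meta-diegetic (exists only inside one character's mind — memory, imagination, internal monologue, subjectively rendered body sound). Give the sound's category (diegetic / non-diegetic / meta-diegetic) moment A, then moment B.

non-diegetic, diegetic

Moment A: no in-world source exists and no character can hear it — underscore → non-diegetic.
Moment B: a record player is now a real source in the story world and the characters hear it → diegetic.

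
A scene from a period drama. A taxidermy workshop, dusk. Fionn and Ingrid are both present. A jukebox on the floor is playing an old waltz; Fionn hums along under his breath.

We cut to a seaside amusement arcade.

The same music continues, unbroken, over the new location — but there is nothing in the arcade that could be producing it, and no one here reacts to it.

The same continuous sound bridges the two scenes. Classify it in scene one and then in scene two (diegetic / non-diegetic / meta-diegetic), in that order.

Scene one: a jukebox is an on-screen source and Fionn reacts to it → diegetic.
Scene two: there is no source in the arcade and no one hears it — it's now underscore → non-diegetic.

diegetic, non-diegetic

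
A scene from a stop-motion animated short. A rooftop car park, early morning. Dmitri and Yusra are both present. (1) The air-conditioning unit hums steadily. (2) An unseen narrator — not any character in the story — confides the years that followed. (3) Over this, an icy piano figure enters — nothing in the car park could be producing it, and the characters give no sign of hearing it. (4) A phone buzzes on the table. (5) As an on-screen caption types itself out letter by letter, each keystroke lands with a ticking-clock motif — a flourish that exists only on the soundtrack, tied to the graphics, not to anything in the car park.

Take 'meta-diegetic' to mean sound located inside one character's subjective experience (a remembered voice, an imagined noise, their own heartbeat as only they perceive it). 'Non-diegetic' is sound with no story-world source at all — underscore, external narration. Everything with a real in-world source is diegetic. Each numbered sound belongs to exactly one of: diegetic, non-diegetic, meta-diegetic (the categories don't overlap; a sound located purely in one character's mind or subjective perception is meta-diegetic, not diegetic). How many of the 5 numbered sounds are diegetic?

(1) is diegetic: it's the actual ambient sound of the location.
Sound (2): commentary laid over the scene from outside the fiction, so non-diegetic.
Sound (3): score with no on-screen or off-screen source; it exists for the audience alone, so non-diegetic.
(4) the sound comes from a phone physically present in the location → diegetic.
(5) sound married to a title/caption — outside the diegesis by definition → non-diegetic.
Diegetic: (1), (4) — that's 2.

2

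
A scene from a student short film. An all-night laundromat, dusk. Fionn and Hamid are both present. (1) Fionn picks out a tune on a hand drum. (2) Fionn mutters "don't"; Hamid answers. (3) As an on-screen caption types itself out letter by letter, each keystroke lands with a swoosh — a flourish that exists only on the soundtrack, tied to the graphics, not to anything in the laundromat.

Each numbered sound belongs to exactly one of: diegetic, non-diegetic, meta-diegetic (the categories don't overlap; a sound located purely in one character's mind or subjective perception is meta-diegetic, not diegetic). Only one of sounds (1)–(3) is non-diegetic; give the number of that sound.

3

(1) is diegetic: a character is playing a hand drum on screen.
Sound (2): on-screen dialogue — Fionn speaks and Hamid is there to hear, so diegetic.
Sound (3): sound married to a title/caption — outside the diegesis by definition, so non-diegetic.
Only (3) is non-diegetic.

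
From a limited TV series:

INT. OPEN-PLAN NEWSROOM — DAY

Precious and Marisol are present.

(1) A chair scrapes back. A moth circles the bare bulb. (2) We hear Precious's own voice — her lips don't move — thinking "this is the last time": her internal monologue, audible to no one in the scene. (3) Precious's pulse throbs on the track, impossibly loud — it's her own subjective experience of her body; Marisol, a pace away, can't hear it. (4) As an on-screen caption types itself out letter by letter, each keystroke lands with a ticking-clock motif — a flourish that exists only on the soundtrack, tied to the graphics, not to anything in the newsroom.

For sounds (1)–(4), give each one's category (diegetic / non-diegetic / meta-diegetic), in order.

diegetic, meta-diegetic, meta-diegetic, non-diegetic

(1) is diegetic: an in-world source (a chair); characters could hear it.
(2) is meta-diegetic: internal monologue — inside Precious's mind, not spoken into the scene.
Sound (3): a subjective body sound — Precious's private perception, inaudible to Marisol, so meta-diegetic.
(4) the caption isn't part of the story world, so neither is the sound tied to it → non-diegetic.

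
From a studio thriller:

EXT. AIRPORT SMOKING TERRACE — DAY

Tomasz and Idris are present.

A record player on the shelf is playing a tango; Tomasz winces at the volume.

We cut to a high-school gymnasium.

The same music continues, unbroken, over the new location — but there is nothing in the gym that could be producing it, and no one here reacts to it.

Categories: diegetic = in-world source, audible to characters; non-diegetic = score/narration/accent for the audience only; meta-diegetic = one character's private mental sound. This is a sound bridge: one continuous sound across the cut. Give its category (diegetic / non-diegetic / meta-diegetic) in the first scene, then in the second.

diegetic, non-diegetic

Scene one: a record player is an on-screen source and Tomasz reacts to it → diegetic.
Scene two: there is no source in the gym and no one hears it — it's now underscore → non-diegetic.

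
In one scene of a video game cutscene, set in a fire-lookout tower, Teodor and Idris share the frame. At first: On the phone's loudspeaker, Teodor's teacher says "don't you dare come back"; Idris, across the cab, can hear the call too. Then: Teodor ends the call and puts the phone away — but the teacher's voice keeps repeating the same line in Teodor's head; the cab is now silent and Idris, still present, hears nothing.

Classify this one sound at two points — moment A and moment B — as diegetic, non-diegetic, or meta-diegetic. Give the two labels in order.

diegetic, meta-diegetic

Moment A: the loudspeaker is an in-world source; both Teodor and Idris hear the call → diegetic.
Moment B: with the phone off, the voice continues only as Teodor's private mental replay — Idris can't hear it → meta-diegetic.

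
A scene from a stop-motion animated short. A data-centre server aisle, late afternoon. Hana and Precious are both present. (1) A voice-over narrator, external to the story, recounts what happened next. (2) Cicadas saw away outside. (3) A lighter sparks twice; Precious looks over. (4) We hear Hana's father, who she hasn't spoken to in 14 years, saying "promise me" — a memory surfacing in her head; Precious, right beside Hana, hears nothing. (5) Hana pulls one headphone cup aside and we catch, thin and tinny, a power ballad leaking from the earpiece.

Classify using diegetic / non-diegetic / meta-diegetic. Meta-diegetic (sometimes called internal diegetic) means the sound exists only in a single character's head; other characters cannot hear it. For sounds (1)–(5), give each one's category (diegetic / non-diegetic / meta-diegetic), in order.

non-diegetic, diegetic, diegetic, meta-diegetic, diegetic

Sound (1): external voice-over — not a character, not heard by anyone in the scene, so non-diegetic.
Sound (2): cicadas is part of the location's real environment, so diegetic.
Sound (3): an in-world source (a lighter); characters could hear it, so diegetic.
Sound (4): it's Hana's recollection rendered as sound; the other character can't hear it, so meta-diegetic.
Sound (5): it's leaking from a physical pair of headphones in the scene, so diegetic.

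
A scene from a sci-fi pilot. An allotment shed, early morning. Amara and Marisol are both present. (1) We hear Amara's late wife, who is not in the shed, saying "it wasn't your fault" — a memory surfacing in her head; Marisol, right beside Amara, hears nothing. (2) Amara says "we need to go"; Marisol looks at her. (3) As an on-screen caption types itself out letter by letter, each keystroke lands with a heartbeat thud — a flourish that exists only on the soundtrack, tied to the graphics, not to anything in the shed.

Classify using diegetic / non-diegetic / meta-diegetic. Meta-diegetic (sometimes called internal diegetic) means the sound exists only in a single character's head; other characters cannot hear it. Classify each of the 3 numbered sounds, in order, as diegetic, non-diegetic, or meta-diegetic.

meta-diegetic, diegetic, non-diegetic

Sound (1): the voice is a memory playing only inside Amara's mind; Marisol can't hear it, so meta-diegetic.
Sound (2): spoken by a character present in the story world, so diegetic.
(3) is non-diegetic: sound married to a title/caption — outside the diegesis by definition.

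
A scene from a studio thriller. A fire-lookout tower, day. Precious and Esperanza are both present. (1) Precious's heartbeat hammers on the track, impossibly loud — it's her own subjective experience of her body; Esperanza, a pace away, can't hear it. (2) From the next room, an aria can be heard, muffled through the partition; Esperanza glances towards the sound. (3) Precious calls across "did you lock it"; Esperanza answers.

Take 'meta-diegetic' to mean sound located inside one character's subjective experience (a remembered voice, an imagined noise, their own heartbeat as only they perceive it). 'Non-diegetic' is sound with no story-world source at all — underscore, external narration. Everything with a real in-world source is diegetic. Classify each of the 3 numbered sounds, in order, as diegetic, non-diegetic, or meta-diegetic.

(1) is meta-diegetic: point-of-audition from inside Precious's body; not a sound in the room.
(2) is diegetic: it's coming from the next room — a location within the story world — and Esperanza reacts.
Sound (3): spoken by a character present in the story world, so diegetic.

meta-diegetic, diegetic, diegetic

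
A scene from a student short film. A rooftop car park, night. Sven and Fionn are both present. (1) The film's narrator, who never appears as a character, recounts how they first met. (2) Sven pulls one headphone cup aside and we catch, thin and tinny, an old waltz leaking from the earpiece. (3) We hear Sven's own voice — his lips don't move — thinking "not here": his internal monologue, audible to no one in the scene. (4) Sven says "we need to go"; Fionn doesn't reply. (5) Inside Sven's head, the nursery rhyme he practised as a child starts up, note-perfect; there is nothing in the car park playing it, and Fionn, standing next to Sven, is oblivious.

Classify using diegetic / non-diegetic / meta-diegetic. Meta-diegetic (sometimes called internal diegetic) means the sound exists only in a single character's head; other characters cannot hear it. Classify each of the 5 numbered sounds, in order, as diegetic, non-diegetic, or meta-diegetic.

(1) is non-diegetic: commentary laid over the scene from outside the fiction.
(2) is diegetic: the headphones are an on-screen source.
(3) is meta-diegetic: it's Sven's unspoken thought, heard only by the audience via his subjectivity.
(4) is diegetic: spoken by a character present in the story world.
(5) remembered music, private to Sven — Fionn is oblivious because it isn't in the room → meta-diegetic.

non-diegetic, diegetic, meta-diegetic, diegetic, meta-diegetic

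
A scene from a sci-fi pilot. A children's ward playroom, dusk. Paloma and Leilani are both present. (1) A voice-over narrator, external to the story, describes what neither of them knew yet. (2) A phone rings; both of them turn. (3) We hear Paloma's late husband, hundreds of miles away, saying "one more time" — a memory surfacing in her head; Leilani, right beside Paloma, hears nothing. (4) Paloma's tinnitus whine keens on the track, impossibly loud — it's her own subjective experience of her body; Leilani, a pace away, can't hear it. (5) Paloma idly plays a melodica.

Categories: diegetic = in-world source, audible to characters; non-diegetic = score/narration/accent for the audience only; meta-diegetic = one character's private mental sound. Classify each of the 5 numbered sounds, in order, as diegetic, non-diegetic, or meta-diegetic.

(1) the narrator exists outside the story world, addressing only the audience → non-diegetic.
Sound (2): an in-world source (a phone); characters could hear it, so diegetic.
(3) is meta-diegetic: the voice is a memory playing only inside Paloma's mind; Leilani can't hear it.
(4) is meta-diegetic: a subjective body sound — Paloma's private perception, inaudible to Leilani.
(5) is diegetic: Paloma is producing the music live, in the story world.

non-diegetic, diegetic, meta-diegetic, meta-diegetic, diegetic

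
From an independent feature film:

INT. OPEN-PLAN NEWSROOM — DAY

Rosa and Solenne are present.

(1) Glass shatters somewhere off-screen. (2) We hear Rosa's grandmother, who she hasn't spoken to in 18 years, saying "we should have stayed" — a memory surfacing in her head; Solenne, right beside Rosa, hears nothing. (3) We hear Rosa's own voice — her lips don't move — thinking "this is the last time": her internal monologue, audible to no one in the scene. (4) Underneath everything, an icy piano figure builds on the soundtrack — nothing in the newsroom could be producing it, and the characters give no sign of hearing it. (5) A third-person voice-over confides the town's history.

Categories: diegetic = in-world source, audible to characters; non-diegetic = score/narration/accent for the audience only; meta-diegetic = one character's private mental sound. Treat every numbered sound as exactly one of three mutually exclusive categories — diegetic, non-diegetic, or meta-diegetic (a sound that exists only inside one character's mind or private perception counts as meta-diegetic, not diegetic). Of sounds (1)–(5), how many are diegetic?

(1) the sound comes from glass physically present in the location → diegetic.
Sound (2): it's Rosa's recollection rendered as sound; the other character can't hear it, so meta-diegetic.
Sound (3): internal monologue — inside Rosa's mind, not spoken into the scene, so meta-diegetic.
(4) is non-diegetic: nothing in the newsroom produces it and the characters don't hear it — pure soundtrack.
(5) is non-diegetic: external voice-over — not a character, not heard by anyone in the scene.
So 1 of the 5 is diegetic: (1).

1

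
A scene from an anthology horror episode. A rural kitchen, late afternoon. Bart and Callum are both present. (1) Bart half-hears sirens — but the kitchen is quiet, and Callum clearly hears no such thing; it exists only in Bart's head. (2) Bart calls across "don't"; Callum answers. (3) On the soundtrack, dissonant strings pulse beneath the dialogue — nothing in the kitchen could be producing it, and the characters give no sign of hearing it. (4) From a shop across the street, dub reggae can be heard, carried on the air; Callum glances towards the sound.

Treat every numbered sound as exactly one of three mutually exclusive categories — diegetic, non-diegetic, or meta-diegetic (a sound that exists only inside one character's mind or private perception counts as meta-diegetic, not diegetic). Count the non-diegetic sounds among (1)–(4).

(1) Bart alone 'hears' it — an imagined sound, not present in the space → meta-diegetic.
Sound (2): Bart is a character speaking aloud in the scene, so diegetic.
(3) nothing in the kitchen produces it and the characters don't hear it — pure soundtrack → non-diegetic.
Sound (4): off-screen diegetic: the source is out of frame but still in the story's space, so diegetic.
So 1 of the 4 is non-diegetic: (3).

1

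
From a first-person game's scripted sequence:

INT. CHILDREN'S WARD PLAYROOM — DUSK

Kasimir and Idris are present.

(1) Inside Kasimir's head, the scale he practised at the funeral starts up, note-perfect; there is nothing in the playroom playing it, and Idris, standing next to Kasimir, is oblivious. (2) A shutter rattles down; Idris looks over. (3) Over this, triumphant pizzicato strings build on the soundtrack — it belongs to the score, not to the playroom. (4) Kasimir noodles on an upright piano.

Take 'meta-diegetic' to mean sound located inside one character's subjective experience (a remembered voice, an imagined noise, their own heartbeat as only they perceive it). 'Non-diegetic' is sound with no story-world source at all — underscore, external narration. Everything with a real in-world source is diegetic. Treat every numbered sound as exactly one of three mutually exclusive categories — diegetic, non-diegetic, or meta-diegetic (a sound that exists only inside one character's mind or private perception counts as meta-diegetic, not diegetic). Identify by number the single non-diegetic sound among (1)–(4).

3

(1) is meta-diegetic: remembered music, private to Kasimir — Idris is oblivious because it isn't in the room.
(2) the sound comes from a shutter physically present in the location → diegetic.
Sound (3): score with no on-screen or off-screen source; it exists for the audience alone, so non-diegetic.
Sound (4): a character is playing an upright piano on screen, so diegetic.
Only (3) is non-diegetic.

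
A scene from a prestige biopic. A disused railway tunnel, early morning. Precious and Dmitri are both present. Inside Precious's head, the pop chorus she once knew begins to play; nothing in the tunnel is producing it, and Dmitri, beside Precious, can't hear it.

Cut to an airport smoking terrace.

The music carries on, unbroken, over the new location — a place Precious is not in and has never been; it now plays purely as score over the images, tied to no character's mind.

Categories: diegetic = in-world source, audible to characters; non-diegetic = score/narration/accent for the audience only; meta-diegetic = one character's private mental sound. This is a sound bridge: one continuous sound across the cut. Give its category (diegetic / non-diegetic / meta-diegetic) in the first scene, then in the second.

meta-diegetic, non-diegetic

Scene one: the music exists only inside Precious's mind; Dmitri can't hear it → meta-diegetic.
Scene two: it's detached from Precious entirely and plays over unrelated images with no in-world source — conventional underscore → non-diegetic.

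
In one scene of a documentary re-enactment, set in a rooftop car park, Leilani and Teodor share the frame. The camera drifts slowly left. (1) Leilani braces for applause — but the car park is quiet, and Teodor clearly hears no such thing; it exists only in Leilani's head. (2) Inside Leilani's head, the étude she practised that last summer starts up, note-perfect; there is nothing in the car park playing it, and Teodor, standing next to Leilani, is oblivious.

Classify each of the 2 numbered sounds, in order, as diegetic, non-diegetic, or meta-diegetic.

meta-diegetic, meta-diegetic

(1) is meta-diegetic: Leilani alone 'hears' it — an imagined sound, not present in the space.
Sound (2): remembered music, private to Leilani — Teodor is oblivious because it isn't in the room, so meta-diegetic.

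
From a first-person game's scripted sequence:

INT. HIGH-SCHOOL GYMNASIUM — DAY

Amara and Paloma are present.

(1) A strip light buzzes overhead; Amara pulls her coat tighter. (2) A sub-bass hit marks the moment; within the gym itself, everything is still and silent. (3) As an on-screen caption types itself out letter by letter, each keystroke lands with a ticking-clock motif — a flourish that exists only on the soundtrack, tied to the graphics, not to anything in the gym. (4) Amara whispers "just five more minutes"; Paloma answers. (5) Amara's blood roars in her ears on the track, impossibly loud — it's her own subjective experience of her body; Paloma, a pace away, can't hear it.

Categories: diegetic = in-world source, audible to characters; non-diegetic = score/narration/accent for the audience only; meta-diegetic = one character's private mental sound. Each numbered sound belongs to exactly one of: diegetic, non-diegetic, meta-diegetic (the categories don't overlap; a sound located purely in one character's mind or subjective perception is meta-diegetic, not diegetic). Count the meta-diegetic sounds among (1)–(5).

(1) a strip light is part of the location's real environment → diegetic.
(2) is non-diegetic: it's a sound-design accent with no in-world source; no one in the scene can hear it.
(3) is non-diegetic: the caption isn't part of the story world, so neither is the sound tied to it.
(4) on-screen dialogue — Amara speaks and Paloma is there to hear → diegetic.
Sound (5): a subjective body sound — Amara's private perception, inaudible to Paloma, so meta-diegetic.
Meta-diegetic: (5) — that's 1.

1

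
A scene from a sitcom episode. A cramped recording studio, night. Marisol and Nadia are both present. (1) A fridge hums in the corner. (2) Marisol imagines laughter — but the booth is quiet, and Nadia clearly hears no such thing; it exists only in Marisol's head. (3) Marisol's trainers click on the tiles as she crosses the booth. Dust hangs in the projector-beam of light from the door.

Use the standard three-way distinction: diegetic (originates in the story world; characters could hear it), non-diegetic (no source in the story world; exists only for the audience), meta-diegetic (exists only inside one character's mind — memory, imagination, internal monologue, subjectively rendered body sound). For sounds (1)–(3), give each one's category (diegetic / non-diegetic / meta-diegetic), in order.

(1) is diegetic: ambient/room sound belonging to the story's physical space.
(2) Marisol alone 'hears' it — an imagined sound, not present in the space → meta-diegetic.
(3) is diegetic: a character's body making contact with the set — an in-world sound.

diegetic, meta-diegetic, diegetic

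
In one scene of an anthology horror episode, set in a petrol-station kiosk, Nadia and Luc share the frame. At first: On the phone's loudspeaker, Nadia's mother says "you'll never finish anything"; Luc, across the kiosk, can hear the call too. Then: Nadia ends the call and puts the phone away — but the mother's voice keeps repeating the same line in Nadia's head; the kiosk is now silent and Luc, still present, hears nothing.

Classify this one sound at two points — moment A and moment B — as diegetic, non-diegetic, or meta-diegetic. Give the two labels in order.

Moment A: the loudspeaker is an in-world source; both Nadia and Luc hear the call → diegetic.
Moment B: with the phone off, the voice continues only as Nadia's private mental replay — Luc can't hear it → meta-diegetic.

diegetic, meta-diegetic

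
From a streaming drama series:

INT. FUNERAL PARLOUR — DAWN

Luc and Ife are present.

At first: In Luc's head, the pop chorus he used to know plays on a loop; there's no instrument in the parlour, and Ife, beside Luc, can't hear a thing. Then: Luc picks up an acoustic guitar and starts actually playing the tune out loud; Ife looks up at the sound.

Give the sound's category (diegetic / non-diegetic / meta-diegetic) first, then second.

First: the tune exists only as Luc's private memory; Ife can't hear it → meta-diegetic.
Second: Luc is now producing it live on an acoustic guitar, in the room, and Ife hears it → diegetic.

meta-diegetic, diegetic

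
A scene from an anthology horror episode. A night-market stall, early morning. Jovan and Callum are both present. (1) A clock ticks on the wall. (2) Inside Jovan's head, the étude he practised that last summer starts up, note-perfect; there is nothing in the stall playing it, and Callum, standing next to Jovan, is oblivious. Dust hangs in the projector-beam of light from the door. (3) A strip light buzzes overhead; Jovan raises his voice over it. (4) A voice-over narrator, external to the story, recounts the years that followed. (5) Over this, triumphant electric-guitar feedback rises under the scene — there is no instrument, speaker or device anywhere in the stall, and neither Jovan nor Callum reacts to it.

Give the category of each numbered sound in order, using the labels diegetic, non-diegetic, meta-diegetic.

diegetic, meta-diegetic, diegetic, non-diegetic, non-diegetic

Sound (1): a clock is a real object/event in the scene's world, so diegetic.
Sound (2): remembered music, private to Jovan — Callum is oblivious because it isn't in the room, so meta-diegetic.
(3) ambient/room sound belonging to the story's physical space → diegetic.
(4) is non-diegetic: commentary laid over the scene from outside the fiction.
Sound (5): nothing in the stall produces it and the characters don't hear it — pure soundtrack, so non-diegetic.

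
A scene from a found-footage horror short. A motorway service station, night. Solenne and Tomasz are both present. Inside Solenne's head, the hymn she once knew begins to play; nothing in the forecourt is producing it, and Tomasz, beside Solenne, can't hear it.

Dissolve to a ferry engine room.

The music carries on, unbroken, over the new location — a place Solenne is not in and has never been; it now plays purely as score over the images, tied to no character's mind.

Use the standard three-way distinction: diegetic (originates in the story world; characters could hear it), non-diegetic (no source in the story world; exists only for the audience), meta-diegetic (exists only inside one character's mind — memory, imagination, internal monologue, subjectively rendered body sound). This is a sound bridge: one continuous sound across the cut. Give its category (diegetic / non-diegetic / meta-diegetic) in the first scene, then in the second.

meta-diegetic, non-diegetic

Scene one: the music exists only inside Solenne's mind; Tomasz can't hear it → meta-diegetic.
Scene two: it's detached from Solenne entirely and plays over unrelated images with no in-world source — conventional underscore → non-diegetic.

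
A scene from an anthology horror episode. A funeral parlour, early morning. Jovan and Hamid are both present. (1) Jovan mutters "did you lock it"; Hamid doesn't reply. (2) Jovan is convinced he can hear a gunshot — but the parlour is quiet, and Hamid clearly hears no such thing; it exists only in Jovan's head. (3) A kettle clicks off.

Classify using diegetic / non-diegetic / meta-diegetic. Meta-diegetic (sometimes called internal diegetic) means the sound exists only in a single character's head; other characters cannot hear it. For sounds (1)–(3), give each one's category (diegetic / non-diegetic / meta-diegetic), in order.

Sound (1): spoken by a character present in the story world, so diegetic.
Sound (2): the sound is imagined by Jovan; nothing in the story world is producing it and Hamid can't hear it, so meta-diegetic.
Sound (3): the sound comes from a kettle physically present in the location, so diegetic.

diegetic, meta-diegetic, diegetic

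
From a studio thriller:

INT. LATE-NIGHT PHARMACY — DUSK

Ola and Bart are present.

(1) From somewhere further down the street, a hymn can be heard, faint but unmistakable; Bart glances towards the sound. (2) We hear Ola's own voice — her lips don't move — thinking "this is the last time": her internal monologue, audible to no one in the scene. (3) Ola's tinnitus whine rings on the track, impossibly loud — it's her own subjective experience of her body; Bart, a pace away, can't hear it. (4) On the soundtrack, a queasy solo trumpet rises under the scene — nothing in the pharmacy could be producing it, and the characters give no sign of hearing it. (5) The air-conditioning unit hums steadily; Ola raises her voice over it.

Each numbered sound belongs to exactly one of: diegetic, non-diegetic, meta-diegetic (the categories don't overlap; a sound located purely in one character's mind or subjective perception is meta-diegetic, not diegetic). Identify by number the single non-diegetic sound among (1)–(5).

4

(1) off-screen diegetic: the source is out of frame but still in the story's space → diegetic.
Sound (2): Ola's thought-voice: a private mental sound no other character can hear, so meta-diegetic.
(3) is meta-diegetic: a subjective body sound — Ola's private perception, inaudible to Bart.
(4) is non-diegetic: score with no on-screen or off-screen source; it exists for the audience alone.
(5) is diegetic: it's the actual ambient sound of the location.
Only (4) is non-diegetic.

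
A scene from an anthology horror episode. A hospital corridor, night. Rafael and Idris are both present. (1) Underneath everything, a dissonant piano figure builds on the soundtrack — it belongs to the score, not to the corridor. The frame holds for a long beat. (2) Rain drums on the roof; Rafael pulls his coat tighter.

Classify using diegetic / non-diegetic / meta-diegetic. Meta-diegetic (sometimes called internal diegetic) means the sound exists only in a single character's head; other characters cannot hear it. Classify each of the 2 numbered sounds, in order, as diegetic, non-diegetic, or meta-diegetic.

non-diegetic, diegetic

(1) is non-diegetic: score with no on-screen or off-screen source; it exists for the audience alone.
(2) ambient/room sound belonging to the story's physical space → diegetic.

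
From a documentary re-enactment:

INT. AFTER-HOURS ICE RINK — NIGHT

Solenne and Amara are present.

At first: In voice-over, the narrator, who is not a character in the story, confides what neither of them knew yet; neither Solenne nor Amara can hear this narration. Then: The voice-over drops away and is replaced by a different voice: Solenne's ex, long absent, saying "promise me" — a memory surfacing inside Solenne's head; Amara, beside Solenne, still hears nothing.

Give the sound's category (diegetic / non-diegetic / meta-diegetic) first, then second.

First: the external narrator addresses only the audience — outside the story world → non-diegetic.
Second: the replacement voice is a memory inside Solenne's mind specifically → meta-diegetic.

non-diegetic, meta-diegetic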